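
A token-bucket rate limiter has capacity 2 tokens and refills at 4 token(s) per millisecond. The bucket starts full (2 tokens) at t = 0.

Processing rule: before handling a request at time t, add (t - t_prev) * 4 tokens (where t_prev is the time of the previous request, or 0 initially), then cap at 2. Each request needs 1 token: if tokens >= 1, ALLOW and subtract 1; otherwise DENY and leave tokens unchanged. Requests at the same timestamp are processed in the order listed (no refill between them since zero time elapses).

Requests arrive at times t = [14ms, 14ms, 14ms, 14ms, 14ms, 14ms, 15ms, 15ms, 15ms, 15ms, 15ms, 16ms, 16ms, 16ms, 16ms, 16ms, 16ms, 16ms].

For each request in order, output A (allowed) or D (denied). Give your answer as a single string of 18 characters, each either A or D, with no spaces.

Simulating step by step:
  req#1 t=14ms: ALLOW
  req#2 t=14ms: ALLOW
  req#3 t=14ms: DENY
  req#4 t=14ms: DENY
  req#5 t=14ms: DENY
  req#6 t=14ms: DENY
  req#7 t=15ms: ALLOW
  req#8 t=15ms: ALLOW
  req#9 t=15ms: DENY
  req#10 t=15ms: DENY
  req#11 t=15ms: DENY
  req#12 t=16ms: ALLOW
  req#13 t=16ms: ALLOW
  req#14 t=16ms: DENY
  req#15 t=16ms: DENY
  req#16 t=16ms: DENY
  req#17 t=16ms: DENY
  req#18 t=16ms: DENY

Answer: AADDDDAADDDAADDDDD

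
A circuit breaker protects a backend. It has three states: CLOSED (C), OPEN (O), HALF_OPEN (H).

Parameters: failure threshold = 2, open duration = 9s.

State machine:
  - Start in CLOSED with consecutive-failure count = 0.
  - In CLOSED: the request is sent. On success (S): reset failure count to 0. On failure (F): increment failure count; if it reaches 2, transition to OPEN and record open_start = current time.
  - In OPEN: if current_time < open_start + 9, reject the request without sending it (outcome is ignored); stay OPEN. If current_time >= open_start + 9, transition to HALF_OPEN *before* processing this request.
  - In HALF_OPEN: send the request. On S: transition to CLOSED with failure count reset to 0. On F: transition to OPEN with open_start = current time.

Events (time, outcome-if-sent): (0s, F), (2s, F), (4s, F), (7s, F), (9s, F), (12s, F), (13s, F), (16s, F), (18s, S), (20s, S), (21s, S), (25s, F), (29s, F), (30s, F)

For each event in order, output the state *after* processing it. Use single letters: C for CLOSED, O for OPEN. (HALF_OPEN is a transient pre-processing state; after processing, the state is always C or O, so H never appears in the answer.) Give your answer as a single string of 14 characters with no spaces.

State after each event:
  event#1 t=0s outcome=F: state=CLOSED
  event#2 t=2s outcome=F: state=OPEN
  event#3 t=4s outcome=F: state=OPEN
  event#4 t=7s outcome=F: state=OPEN
  event#5 t=9s outcome=F: state=OPEN
  event#6 t=12s outcome=F: state=OPEN
  event#7 t=13s outcome=F: state=OPEN
  event#8 t=16s outcome=F: state=OPEN
  event#9 t=18s outcome=S: state=OPEN
  event#10 t=20s outcome=S: state=OPEN
  event#11 t=21s outcome=S: state=CLOSED
  event#12 t=25s outcome=F: state=CLOSED
  event#13 t=29s outcome=F: state=OPEN
  event#14 t=30s outcome=F: state=OPEN

Answer: COOOOOOOOOCCOO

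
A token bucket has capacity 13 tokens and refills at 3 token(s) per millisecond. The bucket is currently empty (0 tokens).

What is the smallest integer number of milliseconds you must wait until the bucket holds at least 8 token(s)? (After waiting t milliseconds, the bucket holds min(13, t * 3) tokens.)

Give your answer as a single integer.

Answer: 3

Derivation:
Need t * 3 >= 8, so t >= 8/3.
Smallest integer t = ceil(8/3) = 3.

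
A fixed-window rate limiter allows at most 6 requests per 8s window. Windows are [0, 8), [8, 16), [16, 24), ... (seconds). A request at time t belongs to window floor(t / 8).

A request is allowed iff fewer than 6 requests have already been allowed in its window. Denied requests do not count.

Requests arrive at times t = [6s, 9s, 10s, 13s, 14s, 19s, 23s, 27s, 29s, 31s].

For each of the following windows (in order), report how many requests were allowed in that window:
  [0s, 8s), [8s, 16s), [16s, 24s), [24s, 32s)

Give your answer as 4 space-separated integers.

Answer: 1 4 2 3

Derivation:
Processing requests:
  req#1 t=6s (window 0): ALLOW
  req#2 t=9s (window 1): ALLOW
  req#3 t=10s (window 1): ALLOW
  req#4 t=13s (window 1): ALLOW
  req#5 t=14s (window 1): ALLOW
  req#6 t=19s (window 2): ALLOW
  req#7 t=23s (window 2): ALLOW
  req#8 t=27s (window 3): ALLOW
  req#9 t=29s (window 3): ALLOW
  req#10 t=31s (window 3): ALLOW

Allowed counts by window: 1 4 2 3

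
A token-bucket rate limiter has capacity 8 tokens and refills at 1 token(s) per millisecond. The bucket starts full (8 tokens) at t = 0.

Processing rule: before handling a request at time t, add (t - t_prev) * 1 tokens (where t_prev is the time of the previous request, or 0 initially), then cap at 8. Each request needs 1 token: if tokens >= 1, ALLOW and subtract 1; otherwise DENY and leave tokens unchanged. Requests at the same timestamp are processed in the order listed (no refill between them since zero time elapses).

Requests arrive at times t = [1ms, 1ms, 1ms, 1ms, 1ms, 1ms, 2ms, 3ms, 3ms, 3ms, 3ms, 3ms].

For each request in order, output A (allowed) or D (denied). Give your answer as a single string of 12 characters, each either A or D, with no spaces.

Simulating step by step:
  req#1 t=1ms: ALLOW
  req#2 t=1ms: ALLOW
  req#3 t=1ms: ALLOW
  req#4 t=1ms: ALLOW
  req#5 t=1ms: ALLOW
  req#6 t=1ms: ALLOW
  req#7 t=2ms: ALLOW
  req#8 t=3ms: ALLOW
  req#9 t=3ms: ALLOW
  req#10 t=3ms: ALLOW
  req#11 t=3ms: DENY
  req#12 t=3ms: DENY

Answer: AAAAAAAAAADD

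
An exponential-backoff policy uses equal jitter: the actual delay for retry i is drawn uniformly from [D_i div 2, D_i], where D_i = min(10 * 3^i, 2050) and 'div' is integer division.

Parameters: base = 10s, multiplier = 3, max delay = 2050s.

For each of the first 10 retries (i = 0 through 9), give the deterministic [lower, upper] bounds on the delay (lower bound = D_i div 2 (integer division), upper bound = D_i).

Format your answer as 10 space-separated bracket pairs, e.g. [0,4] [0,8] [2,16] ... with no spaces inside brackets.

Computing bounds per retry:
  i=0: D_i=min(10*3^0,2050)=10, bounds=[5,10]
  i=1: D_i=min(10*3^1,2050)=30, bounds=[15,30]
  i=2: D_i=min(10*3^2,2050)=90, bounds=[45,90]
  i=3: D_i=min(10*3^3,2050)=270, bounds=[135,270]
  i=4: D_i=min(10*3^4,2050)=810, bounds=[405,810]
  i=5: D_i=min(10*3^5,2050)=2050, bounds=[1025,2050]
  i=6: D_i=min(10*3^6,2050)=2050, bounds=[1025,2050]
  i=7: D_i=min(10*3^7,2050)=2050, bounds=[1025,2050]
  i=8: D_i=min(10*3^8,2050)=2050, bounds=[1025,2050]
  i=9: D_i=min(10*3^9,2050)=2050, bounds=[1025,2050]

Answer: [5,10] [15,30] [45,90] [135,270] [405,810] [1025,2050] [1025,2050] [1025,2050] [1025,2050] [1025,2050]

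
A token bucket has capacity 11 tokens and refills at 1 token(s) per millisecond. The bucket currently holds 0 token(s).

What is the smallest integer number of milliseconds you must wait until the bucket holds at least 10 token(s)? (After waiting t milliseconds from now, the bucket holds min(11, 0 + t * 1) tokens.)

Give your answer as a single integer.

Need 0 + t * 1 >= 10, so t >= 10/1.
Smallest integer t = ceil(10/1) = 10.

Answer: 10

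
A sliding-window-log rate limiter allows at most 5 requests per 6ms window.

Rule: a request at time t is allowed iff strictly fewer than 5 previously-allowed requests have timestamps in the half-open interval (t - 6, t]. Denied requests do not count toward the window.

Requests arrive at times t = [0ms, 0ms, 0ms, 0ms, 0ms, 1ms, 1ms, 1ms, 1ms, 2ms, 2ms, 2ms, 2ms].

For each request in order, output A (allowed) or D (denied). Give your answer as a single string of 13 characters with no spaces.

Tracking allowed requests in the window:
  req#1 t=0ms: ALLOW
  req#2 t=0ms: ALLOW
  req#3 t=0ms: ALLOW
  req#4 t=0ms: ALLOW
  req#5 t=0ms: ALLOW
  req#6 t=1ms: DENY
  req#7 t=1ms: DENY
  req#8 t=1ms: DENY
  req#9 t=1ms: DENY
  req#10 t=2ms: DENY
  req#11 t=2ms: DENY
  req#12 t=2ms: DENY
  req#13 t=2ms: DENY

Answer: AAAAADDDDDDDD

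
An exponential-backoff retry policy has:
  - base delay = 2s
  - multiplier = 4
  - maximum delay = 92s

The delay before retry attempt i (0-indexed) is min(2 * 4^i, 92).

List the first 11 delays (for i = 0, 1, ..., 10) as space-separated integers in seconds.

Computing each delay:
  i=0: min(2*4^0, 92) = 2
  i=1: min(2*4^1, 92) = 8
  i=2: min(2*4^2, 92) = 32
  i=3: min(2*4^3, 92) = 92
  i=4: min(2*4^4, 92) = 92
  i=5: min(2*4^5, 92) = 92
  i=6: min(2*4^6, 92) = 92
  i=7: min(2*4^7, 92) = 92
  i=8: min(2*4^8, 92) = 92
  i=9: min(2*4^9, 92) = 92
  i=10: min(2*4^10, 92) = 92

Answer: 2 8 32 92 92 92 92 92 92 92 92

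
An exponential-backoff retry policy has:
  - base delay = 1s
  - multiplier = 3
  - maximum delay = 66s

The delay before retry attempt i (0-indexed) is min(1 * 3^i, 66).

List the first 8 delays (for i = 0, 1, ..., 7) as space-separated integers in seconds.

Computing each delay:
  i=0: min(1*3^0, 66) = 1
  i=1: min(1*3^1, 66) = 3
  i=2: min(1*3^2, 66) = 9
  i=3: min(1*3^3, 66) = 27
  i=4: min(1*3^4, 66) = 66
  i=5: min(1*3^5, 66) = 66
  i=6: min(1*3^6, 66) = 66
  i=7: min(1*3^7, 66) = 66

Answer: 1 3 9 27 66 66 66 66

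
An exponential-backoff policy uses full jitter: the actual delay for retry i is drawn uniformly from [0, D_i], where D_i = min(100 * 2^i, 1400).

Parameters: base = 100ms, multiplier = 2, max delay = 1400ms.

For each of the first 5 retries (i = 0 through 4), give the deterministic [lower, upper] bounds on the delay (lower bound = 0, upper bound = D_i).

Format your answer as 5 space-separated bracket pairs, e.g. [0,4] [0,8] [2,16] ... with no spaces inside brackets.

Answer: [0,100] [0,200] [0,400] [0,800] [0,1400]

Derivation:
Computing bounds per retry:
  i=0: D_i=min(100*2^0,1400)=100, bounds=[0,100]
  i=1: D_i=min(100*2^1,1400)=200, bounds=[0,200]
  i=2: D_i=min(100*2^2,1400)=400, bounds=[0,400]
  i=3: D_i=min(100*2^3,1400)=800, bounds=[0,800]
  i=4: D_i=min(100*2^4,1400)=1400, bounds=[0,1400]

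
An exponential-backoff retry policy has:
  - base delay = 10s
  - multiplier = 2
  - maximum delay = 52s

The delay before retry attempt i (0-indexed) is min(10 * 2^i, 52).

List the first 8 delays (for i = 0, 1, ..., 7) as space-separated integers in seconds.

Computing each delay:
  i=0: min(10*2^0, 52) = 10
  i=1: min(10*2^1, 52) = 20
  i=2: min(10*2^2, 52) = 40
  i=3: min(10*2^3, 52) = 52
  i=4: min(10*2^4, 52) = 52
  i=5: min(10*2^5, 52) = 52
  i=6: min(10*2^6, 52) = 52
  i=7: min(10*2^7, 52) = 52

Answer: 10 20 40 52 52 52 52 52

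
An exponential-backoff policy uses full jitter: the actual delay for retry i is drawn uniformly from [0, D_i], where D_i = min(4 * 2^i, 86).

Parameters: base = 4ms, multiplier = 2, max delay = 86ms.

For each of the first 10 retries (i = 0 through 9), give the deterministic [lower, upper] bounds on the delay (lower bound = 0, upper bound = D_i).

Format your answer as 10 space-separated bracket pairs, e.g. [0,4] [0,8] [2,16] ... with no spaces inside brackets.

Answer: [0,4] [0,8] [0,16] [0,32] [0,64] [0,86] [0,86] [0,86] [0,86] [0,86]

Derivation:
Computing bounds per retry:
  i=0: D_i=min(4*2^0,86)=4, bounds=[0,4]
  i=1: D_i=min(4*2^1,86)=8, bounds=[0,8]
  i=2: D_i=min(4*2^2,86)=16, bounds=[0,16]
  i=3: D_i=min(4*2^3,86)=32, bounds=[0,32]
  i=4: D_i=min(4*2^4,86)=64, bounds=[0,64]
  i=5: D_i=min(4*2^5,86)=86, bounds=[0,86]
  i=6: D_i=min(4*2^6,86)=86, bounds=[0,86]
  i=7: D_i=min(4*2^7,86)=86, bounds=[0,86]
  i=8: D_i=min(4*2^8,86)=86, bounds=[0,86]
  i=9: D_i=min(4*2^9,86)=86, bounds=[0,86]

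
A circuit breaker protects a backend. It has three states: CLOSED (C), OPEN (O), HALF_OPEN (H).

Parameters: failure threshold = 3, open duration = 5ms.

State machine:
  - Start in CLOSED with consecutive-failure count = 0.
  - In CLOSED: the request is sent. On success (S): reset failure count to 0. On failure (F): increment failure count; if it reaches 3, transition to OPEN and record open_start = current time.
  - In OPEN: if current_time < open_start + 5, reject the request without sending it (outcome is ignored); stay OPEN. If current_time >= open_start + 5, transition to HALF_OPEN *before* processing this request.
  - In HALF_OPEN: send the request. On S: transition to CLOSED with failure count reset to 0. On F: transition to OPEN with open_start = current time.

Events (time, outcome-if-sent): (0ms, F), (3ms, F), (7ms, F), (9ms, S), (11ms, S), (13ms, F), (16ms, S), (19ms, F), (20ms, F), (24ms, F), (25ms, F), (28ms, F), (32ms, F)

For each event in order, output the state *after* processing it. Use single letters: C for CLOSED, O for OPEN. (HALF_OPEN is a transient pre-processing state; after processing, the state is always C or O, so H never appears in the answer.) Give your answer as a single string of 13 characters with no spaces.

Answer: CCOOOOOOOOOOO

Derivation:
State after each event:
  event#1 t=0ms outcome=F: state=CLOSED
  event#2 t=3ms outcome=F: state=CLOSED
  event#3 t=7ms outcome=F: state=OPEN
  event#4 t=9ms outcome=S: state=OPEN
  event#5 t=11ms outcome=S: state=OPEN
  event#6 t=13ms outcome=F: state=OPEN
  event#7 t=16ms outcome=S: state=OPEN
  event#8 t=19ms outcome=F: state=OPEN
  event#9 t=20ms outcome=F: state=OPEN
  event#10 t=24ms outcome=F: state=OPEN
  event#11 t=25ms outcome=F: state=OPEN
  event#12 t=28ms outcome=F: state=OPEN
  event#13 t=32ms outcome=F: state=OPEN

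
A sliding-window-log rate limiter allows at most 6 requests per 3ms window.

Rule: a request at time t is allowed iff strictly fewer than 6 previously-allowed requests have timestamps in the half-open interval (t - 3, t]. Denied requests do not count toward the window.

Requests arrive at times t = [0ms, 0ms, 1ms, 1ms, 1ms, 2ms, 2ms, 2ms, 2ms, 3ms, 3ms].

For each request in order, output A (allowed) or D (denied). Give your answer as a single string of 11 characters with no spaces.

Answer: AAAAAADDDAA

Derivation:
Tracking allowed requests in the window:
  req#1 t=0ms: ALLOW
  req#2 t=0ms: ALLOW
  req#3 t=1ms: ALLOW
  req#4 t=1ms: ALLOW
  req#5 t=1ms: ALLOW
  req#6 t=2ms: ALLOW
  req#7 t=2ms: DENY
  req#8 t=2ms: DENY
  req#9 t=2ms: DENY
  req#10 t=3ms: ALLOW
  req#11 t=3ms: ALLOW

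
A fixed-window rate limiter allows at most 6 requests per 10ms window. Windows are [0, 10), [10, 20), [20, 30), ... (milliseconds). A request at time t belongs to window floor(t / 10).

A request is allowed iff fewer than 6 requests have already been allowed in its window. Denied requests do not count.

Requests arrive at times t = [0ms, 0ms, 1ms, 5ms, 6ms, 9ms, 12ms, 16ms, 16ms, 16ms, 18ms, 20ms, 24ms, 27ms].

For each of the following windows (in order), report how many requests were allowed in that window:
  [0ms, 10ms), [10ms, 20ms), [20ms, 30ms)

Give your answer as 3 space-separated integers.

Processing requests:
  req#1 t=0ms (window 0): ALLOW
  req#2 t=0ms (window 0): ALLOW
  req#3 t=1ms (window 0): ALLOW
  req#4 t=5ms (window 0): ALLOW
  req#5 t=6ms (window 0): ALLOW
  req#6 t=9ms (window 0): ALLOW
  req#7 t=12ms (window 1): ALLOW
  req#8 t=16ms (window 1): ALLOW
  req#9 t=16ms (window 1): ALLOW
  req#10 t=16ms (window 1): ALLOW
  req#11 t=18ms (window 1): ALLOW
  req#12 t=20ms (window 2): ALLOW
  req#13 t=24ms (window 2): ALLOW
  req#14 t=27ms (window 2): ALLOW

Allowed counts by window: 6 5 3

Answer: 6 5 3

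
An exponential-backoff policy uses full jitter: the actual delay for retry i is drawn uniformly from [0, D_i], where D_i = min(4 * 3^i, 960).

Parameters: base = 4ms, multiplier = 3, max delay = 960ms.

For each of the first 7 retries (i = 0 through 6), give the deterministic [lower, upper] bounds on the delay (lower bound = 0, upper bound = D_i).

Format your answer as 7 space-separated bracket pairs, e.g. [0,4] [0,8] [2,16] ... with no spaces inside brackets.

Answer: [0,4] [0,12] [0,36] [0,108] [0,324] [0,960] [0,960]

Derivation:
Computing bounds per retry:
  i=0: D_i=min(4*3^0,960)=4, bounds=[0,4]
  i=1: D_i=min(4*3^1,960)=12, bounds=[0,12]
  i=2: D_i=min(4*3^2,960)=36, bounds=[0,36]
  i=3: D_i=min(4*3^3,960)=108, bounds=[0,108]
  i=4: D_i=min(4*3^4,960)=324, bounds=[0,324]
  i=5: D_i=min(4*3^5,960)=960, bounds=[0,960]
  i=6: D_i=min(4*3^6,960)=960, bounds=[0,960]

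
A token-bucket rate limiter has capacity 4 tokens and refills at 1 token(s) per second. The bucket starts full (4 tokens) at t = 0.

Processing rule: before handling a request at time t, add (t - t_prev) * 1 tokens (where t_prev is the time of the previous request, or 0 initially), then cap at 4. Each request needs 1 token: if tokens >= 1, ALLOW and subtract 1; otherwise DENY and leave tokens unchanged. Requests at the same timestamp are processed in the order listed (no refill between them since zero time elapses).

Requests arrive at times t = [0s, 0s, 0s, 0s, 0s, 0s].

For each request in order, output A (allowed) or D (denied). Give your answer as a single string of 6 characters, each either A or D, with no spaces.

Answer: AAAADD

Derivation:
Simulating step by step:
  req#1 t=0s: ALLOW
  req#2 t=0s: ALLOW
  req#3 t=0s: ALLOW
  req#4 t=0s: ALLOW
  req#5 t=0s: DENY
  req#6 t=0s: DENY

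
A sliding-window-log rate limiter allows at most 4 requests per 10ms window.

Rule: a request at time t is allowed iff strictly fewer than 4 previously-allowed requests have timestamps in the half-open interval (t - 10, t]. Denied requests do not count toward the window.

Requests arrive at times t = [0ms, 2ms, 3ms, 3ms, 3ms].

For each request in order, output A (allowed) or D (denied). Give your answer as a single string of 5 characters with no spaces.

Tracking allowed requests in the window:
  req#1 t=0ms: ALLOW
  req#2 t=2ms: ALLOW
  req#3 t=3ms: ALLOW
  req#4 t=3ms: ALLOW
  req#5 t=3ms: DENY

Answer: AAAAD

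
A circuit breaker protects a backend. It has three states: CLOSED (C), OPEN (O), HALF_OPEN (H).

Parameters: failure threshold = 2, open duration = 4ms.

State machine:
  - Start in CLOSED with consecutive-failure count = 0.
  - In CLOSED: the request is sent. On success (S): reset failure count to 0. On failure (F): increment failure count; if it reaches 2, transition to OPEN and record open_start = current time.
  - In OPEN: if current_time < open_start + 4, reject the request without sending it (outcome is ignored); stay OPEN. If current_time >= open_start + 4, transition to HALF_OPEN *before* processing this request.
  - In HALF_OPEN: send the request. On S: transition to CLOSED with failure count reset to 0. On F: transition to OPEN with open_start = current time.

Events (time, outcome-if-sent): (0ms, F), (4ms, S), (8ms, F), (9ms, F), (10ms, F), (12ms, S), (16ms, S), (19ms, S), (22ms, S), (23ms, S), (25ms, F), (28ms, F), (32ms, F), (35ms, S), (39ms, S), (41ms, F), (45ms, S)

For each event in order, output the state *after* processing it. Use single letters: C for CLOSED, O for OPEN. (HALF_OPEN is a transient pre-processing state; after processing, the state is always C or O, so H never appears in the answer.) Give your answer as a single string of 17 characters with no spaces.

State after each event:
  event#1 t=0ms outcome=F: state=CLOSED
  event#2 t=4ms outcome=S: state=CLOSED
  event#3 t=8ms outcome=F: state=CLOSED
  event#4 t=9ms outcome=F: state=OPEN
  event#5 t=10ms outcome=F: state=OPEN
  event#6 t=12ms outcome=S: state=OPEN
  event#7 t=16ms outcome=S: state=CLOSED
  event#8 t=19ms outcome=S: state=CLOSED
  event#9 t=22ms outcome=S: state=CLOSED
  event#10 t=23ms outcome=S: state=CLOSED
  event#11 t=25ms outcome=F: state=CLOSED
  event#12 t=28ms outcome=F: state=OPEN
  event#13 t=32ms outcome=F: state=OPEN
  event#14 t=35ms outcome=S: state=OPEN
  event#15 t=39ms outcome=S: state=CLOSED
  event#16 t=41ms outcome=F: state=CLOSED
  event#17 t=45ms outcome=S: state=CLOSED

Answer: CCCOOOCCCCCOOOCCC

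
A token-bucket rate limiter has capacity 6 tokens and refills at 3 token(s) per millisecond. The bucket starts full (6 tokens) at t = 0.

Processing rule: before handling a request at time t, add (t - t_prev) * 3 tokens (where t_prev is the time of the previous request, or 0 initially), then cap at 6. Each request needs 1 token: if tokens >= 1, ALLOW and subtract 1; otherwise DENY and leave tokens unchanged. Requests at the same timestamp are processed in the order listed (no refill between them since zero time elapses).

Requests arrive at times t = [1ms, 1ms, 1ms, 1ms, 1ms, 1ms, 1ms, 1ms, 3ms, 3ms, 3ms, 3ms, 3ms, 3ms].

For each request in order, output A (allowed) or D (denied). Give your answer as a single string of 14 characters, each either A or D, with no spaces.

Simulating step by step:
  req#1 t=1ms: ALLOW
  req#2 t=1ms: ALLOW
  req#3 t=1ms: ALLOW
  req#4 t=1ms: ALLOW
  req#5 t=1ms: ALLOW
  req#6 t=1ms: ALLOW
  req#7 t=1ms: DENY
  req#8 t=1ms: DENY
  req#9 t=3ms: ALLOW
  req#10 t=3ms: ALLOW
  req#11 t=3ms: ALLOW
  req#12 t=3ms: ALLOW
  req#13 t=3ms: ALLOW
  req#14 t=3ms: ALLOW

Answer: AAAAAADDAAAAAA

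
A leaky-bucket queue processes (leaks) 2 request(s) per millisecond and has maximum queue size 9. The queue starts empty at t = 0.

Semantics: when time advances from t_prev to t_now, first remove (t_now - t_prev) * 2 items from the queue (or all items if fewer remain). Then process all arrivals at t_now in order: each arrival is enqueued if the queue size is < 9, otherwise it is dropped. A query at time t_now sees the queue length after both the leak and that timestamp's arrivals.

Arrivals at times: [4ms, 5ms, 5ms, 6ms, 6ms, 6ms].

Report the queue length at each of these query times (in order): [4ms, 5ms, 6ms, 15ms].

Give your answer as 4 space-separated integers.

Answer: 1 2 3 0

Derivation:
Queue lengths at query times:
  query t=4ms: backlog = 1
  query t=5ms: backlog = 2
  query t=6ms: backlog = 3
  query t=15ms: backlog = 0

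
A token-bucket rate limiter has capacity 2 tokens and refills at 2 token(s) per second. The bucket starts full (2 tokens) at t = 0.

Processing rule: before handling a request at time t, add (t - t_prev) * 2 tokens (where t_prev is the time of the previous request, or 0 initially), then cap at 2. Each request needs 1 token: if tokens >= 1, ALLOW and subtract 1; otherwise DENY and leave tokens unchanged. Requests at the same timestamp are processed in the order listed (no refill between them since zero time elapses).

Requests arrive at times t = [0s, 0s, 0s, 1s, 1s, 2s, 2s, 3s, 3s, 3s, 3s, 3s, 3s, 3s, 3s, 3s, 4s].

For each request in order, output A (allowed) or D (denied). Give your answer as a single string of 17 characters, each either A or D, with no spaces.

Answer: AADAAAAAADDDDDDDA

Derivation:
Simulating step by step:
  req#1 t=0s: ALLOW
  req#2 t=0s: ALLOW
  req#3 t=0s: DENY
  req#4 t=1s: ALLOW
  req#5 t=1s: ALLOW
  req#6 t=2s: ALLOW
  req#7 t=2s: ALLOW
  req#8 t=3s: ALLOW
  req#9 t=3s: ALLOW
  req#10 t=3s: DENY
  req#11 t=3s: DENY
  req#12 t=3s: DENY
  req#13 t=3s: DENY
  req#14 t=3s: DENY
  req#15 t=3s: DENY
  req#16 t=3s: DENY
  req#17 t=4s: ALLOW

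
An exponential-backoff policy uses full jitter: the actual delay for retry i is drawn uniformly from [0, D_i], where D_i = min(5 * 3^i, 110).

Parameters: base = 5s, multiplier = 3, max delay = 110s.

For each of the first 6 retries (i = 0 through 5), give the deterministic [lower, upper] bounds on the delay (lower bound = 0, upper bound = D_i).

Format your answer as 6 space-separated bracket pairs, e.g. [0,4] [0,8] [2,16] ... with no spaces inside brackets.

Computing bounds per retry:
  i=0: D_i=min(5*3^0,110)=5, bounds=[0,5]
  i=1: D_i=min(5*3^1,110)=15, bounds=[0,15]
  i=2: D_i=min(5*3^2,110)=45, bounds=[0,45]
  i=3: D_i=min(5*3^3,110)=110, bounds=[0,110]
  i=4: D_i=min(5*3^4,110)=110, bounds=[0,110]
  i=5: D_i=min(5*3^5,110)=110, bounds=[0,110]

Answer: [0,5] [0,15] [0,45] [0,110] [0,110] [0,110]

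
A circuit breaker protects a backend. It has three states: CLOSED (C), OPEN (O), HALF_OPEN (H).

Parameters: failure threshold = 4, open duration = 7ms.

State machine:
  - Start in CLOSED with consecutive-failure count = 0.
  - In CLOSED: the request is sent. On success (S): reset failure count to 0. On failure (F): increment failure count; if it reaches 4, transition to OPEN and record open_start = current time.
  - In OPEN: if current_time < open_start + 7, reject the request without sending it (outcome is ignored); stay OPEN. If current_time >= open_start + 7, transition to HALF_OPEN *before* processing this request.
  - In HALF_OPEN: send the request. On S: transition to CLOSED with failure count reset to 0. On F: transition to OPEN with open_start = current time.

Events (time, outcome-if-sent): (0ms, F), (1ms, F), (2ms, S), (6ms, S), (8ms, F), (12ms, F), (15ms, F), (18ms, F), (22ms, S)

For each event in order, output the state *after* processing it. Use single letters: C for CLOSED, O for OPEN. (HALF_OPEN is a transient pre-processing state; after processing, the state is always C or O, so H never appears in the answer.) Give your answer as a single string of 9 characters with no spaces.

State after each event:
  event#1 t=0ms outcome=F: state=CLOSED
  event#2 t=1ms outcome=F: state=CLOSED
  event#3 t=2ms outcome=S: state=CLOSED
  event#4 t=6ms outcome=S: state=CLOSED
  event#5 t=8ms outcome=F: state=CLOSED
  event#6 t=12ms outcome=F: state=CLOSED
  event#7 t=15ms outcome=F: state=CLOSED
  event#8 t=18ms outcome=F: state=OPEN
  event#9 t=22ms outcome=S: state=OPEN

Answer: CCCCCCCOO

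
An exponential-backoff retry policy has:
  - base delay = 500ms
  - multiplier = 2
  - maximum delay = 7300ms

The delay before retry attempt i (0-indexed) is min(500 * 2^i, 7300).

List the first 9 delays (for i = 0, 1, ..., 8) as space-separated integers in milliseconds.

Computing each delay:
  i=0: min(500*2^0, 7300) = 500
  i=1: min(500*2^1, 7300) = 1000
  i=2: min(500*2^2, 7300) = 2000
  i=3: min(500*2^3, 7300) = 4000
  i=4: min(500*2^4, 7300) = 7300
  i=5: min(500*2^5, 7300) = 7300
  i=6: min(500*2^6, 7300) = 7300
  i=7: min(500*2^7, 7300) = 7300
  i=8: min(500*2^8, 7300) = 7300

Answer: 500 1000 2000 4000 7300 7300 7300 7300 7300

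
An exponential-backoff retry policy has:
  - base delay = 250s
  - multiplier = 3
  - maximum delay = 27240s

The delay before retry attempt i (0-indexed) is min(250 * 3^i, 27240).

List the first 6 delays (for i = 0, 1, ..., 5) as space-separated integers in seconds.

Answer: 250 750 2250 6750 20250 27240

Derivation:
Computing each delay:
  i=0: min(250*3^0, 27240) = 250
  i=1: min(250*3^1, 27240) = 750
  i=2: min(250*3^2, 27240) = 2250
  i=3: min(250*3^3, 27240) = 6750
  i=4: min(250*3^4, 27240) = 20250
  i=5: min(250*3^5, 27240) = 27240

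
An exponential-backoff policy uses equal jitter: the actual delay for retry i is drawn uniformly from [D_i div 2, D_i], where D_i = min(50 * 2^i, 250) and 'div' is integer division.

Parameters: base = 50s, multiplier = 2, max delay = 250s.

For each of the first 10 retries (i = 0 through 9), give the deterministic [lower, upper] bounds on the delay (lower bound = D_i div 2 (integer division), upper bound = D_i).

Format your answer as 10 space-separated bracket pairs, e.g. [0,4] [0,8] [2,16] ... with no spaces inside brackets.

Answer: [25,50] [50,100] [100,200] [125,250] [125,250] [125,250] [125,250] [125,250] [125,250] [125,250]

Derivation:
Computing bounds per retry:
  i=0: D_i=min(50*2^0,250)=50, bounds=[25,50]
  i=1: D_i=min(50*2^1,250)=100, bounds=[50,100]
  i=2: D_i=min(50*2^2,250)=200, bounds=[100,200]
  i=3: D_i=min(50*2^3,250)=250, bounds=[125,250]
  i=4: D_i=min(50*2^4,250)=250, bounds=[125,250]
  i=5: D_i=min(50*2^5,250)=250, bounds=[125,250]
  i=6: D_i=min(50*2^6,250)=250, bounds=[125,250]
  i=7: D_i=min(50*2^7,250)=250, bounds=[125,250]
  i=8: D_i=min(50*2^8,250)=250, bounds=[125,250]
  i=9: D_i=min(50*2^9,250)=250, bounds=[125,250]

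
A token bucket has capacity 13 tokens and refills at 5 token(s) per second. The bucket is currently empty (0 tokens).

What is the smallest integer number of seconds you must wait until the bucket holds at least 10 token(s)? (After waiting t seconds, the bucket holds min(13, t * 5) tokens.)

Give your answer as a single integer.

Answer: 2

Derivation:
Need t * 5 >= 10, so t >= 10/5.
Smallest integer t = ceil(10/5) = 2.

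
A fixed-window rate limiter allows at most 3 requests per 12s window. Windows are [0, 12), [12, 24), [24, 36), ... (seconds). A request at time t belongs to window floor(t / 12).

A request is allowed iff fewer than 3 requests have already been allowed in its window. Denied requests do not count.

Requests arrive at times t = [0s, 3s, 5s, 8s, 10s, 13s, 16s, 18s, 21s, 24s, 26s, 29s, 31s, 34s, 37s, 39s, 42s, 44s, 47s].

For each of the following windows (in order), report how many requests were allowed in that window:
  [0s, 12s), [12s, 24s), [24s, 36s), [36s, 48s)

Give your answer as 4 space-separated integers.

Processing requests:
  req#1 t=0s (window 0): ALLOW
  req#2 t=3s (window 0): ALLOW
  req#3 t=5s (window 0): ALLOW
  req#4 t=8s (window 0): DENY
  req#5 t=10s (window 0): DENY
  req#6 t=13s (window 1): ALLOW
  req#7 t=16s (window 1): ALLOW
  req#8 t=18s (window 1): ALLOW
  req#9 t=21s (window 1): DENY
  req#10 t=24s (window 2): ALLOW
  req#11 t=26s (window 2): ALLOW
  req#12 t=29s (window 2): ALLOW
  req#13 t=31s (window 2): DENY
  req#14 t=34s (window 2): DENY
  req#15 t=37s (window 3): ALLOW
  req#16 t=39s (window 3): ALLOW
  req#17 t=42s (window 3): ALLOW
  req#18 t=44s (window 3): DENY
  req#19 t=47s (window 3): DENY

Allowed counts by window: 3 3 3 3

Answer: 3 3 3 3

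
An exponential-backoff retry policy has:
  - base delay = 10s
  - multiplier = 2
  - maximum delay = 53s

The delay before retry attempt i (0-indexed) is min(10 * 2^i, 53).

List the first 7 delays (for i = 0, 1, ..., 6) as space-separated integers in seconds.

Answer: 10 20 40 53 53 53 53

Derivation:
Computing each delay:
  i=0: min(10*2^0, 53) = 10
  i=1: min(10*2^1, 53) = 20
  i=2: min(10*2^2, 53) = 40
  i=3: min(10*2^3, 53) = 53
  i=4: min(10*2^4, 53) = 53
  i=5: min(10*2^5, 53) = 53
  i=6: min(10*2^6, 53) = 53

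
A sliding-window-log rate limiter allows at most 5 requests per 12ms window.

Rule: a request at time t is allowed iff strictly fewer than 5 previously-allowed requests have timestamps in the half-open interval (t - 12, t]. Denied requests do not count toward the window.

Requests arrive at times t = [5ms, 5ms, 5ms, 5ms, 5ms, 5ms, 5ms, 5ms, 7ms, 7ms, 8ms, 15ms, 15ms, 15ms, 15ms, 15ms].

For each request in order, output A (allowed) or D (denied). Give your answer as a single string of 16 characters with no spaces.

Answer: AAAAADDDDDDDDDDD

Derivation:
Tracking allowed requests in the window:
  req#1 t=5ms: ALLOW
  req#2 t=5ms: ALLOW
  req#3 t=5ms: ALLOW
  req#4 t=5ms: ALLOW
  req#5 t=5ms: ALLOW
  req#6 t=5ms: DENY
  req#7 t=5ms: DENY
  req#8 t=5ms: DENY
  req#9 t=7ms: DENY
  req#10 t=7ms: DENY
  req#11 t=8ms: DENY
  req#12 t=15ms: DENY
  req#13 t=15ms: DENY
  req#14 t=15ms: DENY
  req#15 t=15ms: DENY
  req#16 t=15ms: DENY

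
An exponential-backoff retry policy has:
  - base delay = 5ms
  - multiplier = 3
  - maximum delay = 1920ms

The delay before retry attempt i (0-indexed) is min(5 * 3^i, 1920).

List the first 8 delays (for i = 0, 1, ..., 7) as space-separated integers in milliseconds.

Answer: 5 15 45 135 405 1215 1920 1920

Derivation:
Computing each delay:
  i=0: min(5*3^0, 1920) = 5
  i=1: min(5*3^1, 1920) = 15
  i=2: min(5*3^2, 1920) = 45
  i=3: min(5*3^3, 1920) = 135
  i=4: min(5*3^4, 1920) = 405
  i=5: min(5*3^5, 1920) = 1215
  i=6: min(5*3^6, 1920) = 1920
  i=7: min(5*3^7, 1920) = 1920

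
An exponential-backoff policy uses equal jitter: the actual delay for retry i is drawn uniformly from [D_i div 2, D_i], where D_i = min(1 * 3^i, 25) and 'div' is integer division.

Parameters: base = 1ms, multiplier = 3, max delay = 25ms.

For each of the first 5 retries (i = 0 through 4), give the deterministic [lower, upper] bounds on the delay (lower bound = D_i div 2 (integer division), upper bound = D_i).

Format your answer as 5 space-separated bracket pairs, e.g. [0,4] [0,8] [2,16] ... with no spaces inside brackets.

Answer: [0,1] [1,3] [4,9] [12,25] [12,25]

Derivation:
Computing bounds per retry:
  i=0: D_i=min(1*3^0,25)=1, bounds=[0,1]
  i=1: D_i=min(1*3^1,25)=3, bounds=[1,3]
  i=2: D_i=min(1*3^2,25)=9, bounds=[4,9]
  i=3: D_i=min(1*3^3,25)=25, bounds=[12,25]
  i=4: D_i=min(1*3^4,25)=25, bounds=[12,25]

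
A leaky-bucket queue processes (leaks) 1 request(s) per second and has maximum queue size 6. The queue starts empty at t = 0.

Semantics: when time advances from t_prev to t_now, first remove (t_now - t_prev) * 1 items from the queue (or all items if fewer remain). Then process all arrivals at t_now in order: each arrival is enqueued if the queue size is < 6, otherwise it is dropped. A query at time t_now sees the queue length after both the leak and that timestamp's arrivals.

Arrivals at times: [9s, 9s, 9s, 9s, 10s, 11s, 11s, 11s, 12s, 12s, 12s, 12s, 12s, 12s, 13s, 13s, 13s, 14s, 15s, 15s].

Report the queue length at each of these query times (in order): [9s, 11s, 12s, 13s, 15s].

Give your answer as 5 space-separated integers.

Queue lengths at query times:
  query t=9s: backlog = 4
  query t=11s: backlog = 6
  query t=12s: backlog = 6
  query t=13s: backlog = 6
  query t=15s: backlog = 6

Answer: 4 6 6 6 6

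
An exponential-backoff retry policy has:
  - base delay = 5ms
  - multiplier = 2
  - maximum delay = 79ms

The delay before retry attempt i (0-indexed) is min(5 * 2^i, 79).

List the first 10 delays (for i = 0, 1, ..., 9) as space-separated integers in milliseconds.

Answer: 5 10 20 40 79 79 79 79 79 79

Derivation:
Computing each delay:
  i=0: min(5*2^0, 79) = 5
  i=1: min(5*2^1, 79) = 10
  i=2: min(5*2^2, 79) = 20
  i=3: min(5*2^3, 79) = 40
  i=4: min(5*2^4, 79) = 79
  i=5: min(5*2^5, 79) = 79
  i=6: min(5*2^6, 79) = 79
  i=7: min(5*2^7, 79) = 79
  i=8: min(5*2^8, 79) = 79
  i=9: min(5*2^9, 79) = 79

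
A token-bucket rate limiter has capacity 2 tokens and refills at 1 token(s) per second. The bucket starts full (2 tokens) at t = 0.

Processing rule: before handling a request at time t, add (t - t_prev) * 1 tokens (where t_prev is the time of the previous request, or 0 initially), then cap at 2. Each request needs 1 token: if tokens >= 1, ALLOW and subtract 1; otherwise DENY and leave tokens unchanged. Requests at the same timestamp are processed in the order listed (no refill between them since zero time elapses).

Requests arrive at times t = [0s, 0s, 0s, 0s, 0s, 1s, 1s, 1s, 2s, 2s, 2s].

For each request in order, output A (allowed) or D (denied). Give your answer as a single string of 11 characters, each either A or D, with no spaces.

Answer: AADDDADDADD

Derivation:
Simulating step by step:
  req#1 t=0s: ALLOW
  req#2 t=0s: ALLOW
  req#3 t=0s: DENY
  req#4 t=0s: DENY
  req#5 t=0s: DENY
  req#6 t=1s: ALLOW
  req#7 t=1s: DENY
  req#8 t=1s: DENY
  req#9 t=2s: ALLOW
  req#10 t=2s: DENY
  req#11 t=2s: DENY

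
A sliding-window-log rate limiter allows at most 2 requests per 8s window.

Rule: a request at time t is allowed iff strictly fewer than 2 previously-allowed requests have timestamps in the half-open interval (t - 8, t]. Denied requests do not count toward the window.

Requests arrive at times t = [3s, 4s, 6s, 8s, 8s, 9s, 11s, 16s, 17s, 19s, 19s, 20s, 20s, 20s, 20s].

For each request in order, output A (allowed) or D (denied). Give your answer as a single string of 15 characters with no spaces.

Tracking allowed requests in the window:
  req#1 t=3s: ALLOW
  req#2 t=4s: ALLOW
  req#3 t=6s: DENY
  req#4 t=8s: DENY
  req#5 t=8s: DENY
  req#6 t=9s: DENY
  req#7 t=11s: ALLOW
  req#8 t=16s: ALLOW
  req#9 t=17s: DENY
  req#10 t=19s: ALLOW
  req#11 t=19s: DENY
  req#12 t=20s: DENY
  req#13 t=20s: DENY
  req#14 t=20s: DENY
  req#15 t=20s: DENY

Answer: AADDDDAADADDDDD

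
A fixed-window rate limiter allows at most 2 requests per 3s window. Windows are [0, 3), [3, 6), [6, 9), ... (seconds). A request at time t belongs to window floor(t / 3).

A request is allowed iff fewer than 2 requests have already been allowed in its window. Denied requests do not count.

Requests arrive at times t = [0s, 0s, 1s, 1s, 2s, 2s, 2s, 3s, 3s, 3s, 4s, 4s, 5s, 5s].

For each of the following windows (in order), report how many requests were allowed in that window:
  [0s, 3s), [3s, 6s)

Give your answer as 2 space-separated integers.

Processing requests:
  req#1 t=0s (window 0): ALLOW
  req#2 t=0s (window 0): ALLOW
  req#3 t=1s (window 0): DENY
  req#4 t=1s (window 0): DENY
  req#5 t=2s (window 0): DENY
  req#6 t=2s (window 0): DENY
  req#7 t=2s (window 0): DENY
  req#8 t=3s (window 1): ALLOW
  req#9 t=3s (window 1): ALLOW
  req#10 t=3s (window 1): DENY
  req#11 t=4s (window 1): DENY
  req#12 t=4s (window 1): DENY
  req#13 t=5s (window 1): DENY
  req#14 t=5s (window 1): DENY

Allowed counts by window: 2 2

Answer: 2 2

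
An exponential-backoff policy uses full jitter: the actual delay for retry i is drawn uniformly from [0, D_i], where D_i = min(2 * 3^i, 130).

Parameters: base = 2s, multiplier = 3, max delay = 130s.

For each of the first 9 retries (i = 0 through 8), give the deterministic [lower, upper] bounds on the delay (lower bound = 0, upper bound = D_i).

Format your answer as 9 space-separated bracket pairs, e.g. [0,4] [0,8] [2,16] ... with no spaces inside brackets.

Answer: [0,2] [0,6] [0,18] [0,54] [0,130] [0,130] [0,130] [0,130] [0,130]

Derivation:
Computing bounds per retry:
  i=0: D_i=min(2*3^0,130)=2, bounds=[0,2]
  i=1: D_i=min(2*3^1,130)=6, bounds=[0,6]
  i=2: D_i=min(2*3^2,130)=18, bounds=[0,18]
  i=3: D_i=min(2*3^3,130)=54, bounds=[0,54]
  i=4: D_i=min(2*3^4,130)=130, bounds=[0,130]
  i=5: D_i=min(2*3^5,130)=130, bounds=[0,130]
  i=6: D_i=min(2*3^6,130)=130, bounds=[0,130]
  i=7: D_i=min(2*3^7,130)=130, bounds=[0,130]
  i=8: D_i=min(2*3^8,130)=130, bounds=[0,130]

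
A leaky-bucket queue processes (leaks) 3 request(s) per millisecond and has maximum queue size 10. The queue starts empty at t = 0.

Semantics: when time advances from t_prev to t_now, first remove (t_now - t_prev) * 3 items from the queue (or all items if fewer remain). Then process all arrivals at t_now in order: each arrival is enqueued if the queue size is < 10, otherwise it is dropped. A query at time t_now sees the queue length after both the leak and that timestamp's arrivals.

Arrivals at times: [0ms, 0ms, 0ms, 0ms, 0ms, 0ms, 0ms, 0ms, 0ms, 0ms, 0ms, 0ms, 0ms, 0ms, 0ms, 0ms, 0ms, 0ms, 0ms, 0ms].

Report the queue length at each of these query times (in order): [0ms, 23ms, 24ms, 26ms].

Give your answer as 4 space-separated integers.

Queue lengths at query times:
  query t=0ms: backlog = 10
  query t=23ms: backlog = 0
  query t=24ms: backlog = 0
  query t=26ms: backlog = 0

Answer: 10 0 0 0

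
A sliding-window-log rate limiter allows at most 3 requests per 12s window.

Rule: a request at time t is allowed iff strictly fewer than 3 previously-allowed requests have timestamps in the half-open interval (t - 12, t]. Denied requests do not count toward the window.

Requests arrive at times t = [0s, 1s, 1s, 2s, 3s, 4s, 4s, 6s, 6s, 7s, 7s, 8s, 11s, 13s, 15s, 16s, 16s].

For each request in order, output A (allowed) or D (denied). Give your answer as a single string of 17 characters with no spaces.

Answer: AAADDDDDDDDDDAAAD

Derivation:
Tracking allowed requests in the window:
  req#1 t=0s: ALLOW
  req#2 t=1s: ALLOW
  req#3 t=1s: ALLOW
  req#4 t=2s: DENY
  req#5 t=3s: DENY
  req#6 t=4s: DENY
  req#7 t=4s: DENY
  req#8 t=6s: DENY
  req#9 t=6s: DENY
  req#10 t=7s: DENY
  req#11 t=7s: DENY
  req#12 t=8s: DENY
  req#13 t=11s: DENY
  req#14 t=13s: ALLOW
  req#15 t=15s: ALLOW
  req#16 t=16s: ALLOW
  req#17 t=16s: DENY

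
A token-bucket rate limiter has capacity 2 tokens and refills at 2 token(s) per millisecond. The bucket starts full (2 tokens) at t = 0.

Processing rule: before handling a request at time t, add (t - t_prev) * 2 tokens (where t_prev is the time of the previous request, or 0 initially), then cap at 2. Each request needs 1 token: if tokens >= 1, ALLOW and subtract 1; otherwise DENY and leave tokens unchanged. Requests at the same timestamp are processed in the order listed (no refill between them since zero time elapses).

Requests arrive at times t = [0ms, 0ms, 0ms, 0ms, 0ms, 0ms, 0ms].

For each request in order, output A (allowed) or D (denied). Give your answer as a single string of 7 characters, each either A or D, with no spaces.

Simulating step by step:
  req#1 t=0ms: ALLOW
  req#2 t=0ms: ALLOW
  req#3 t=0ms: DENY
  req#4 t=0ms: DENY
  req#5 t=0ms: DENY
  req#6 t=0ms: DENY
  req#7 t=0ms: DENY

Answer: AADDDDD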